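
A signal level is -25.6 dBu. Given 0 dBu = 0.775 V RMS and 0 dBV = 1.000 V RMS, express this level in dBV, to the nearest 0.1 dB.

The offset between the scales is 20·log₁₀(0.775/1.000) = −2.214 dB.
So dBV = -25.6 − 2.214 = -27.8 dBV.

-27.8 dBV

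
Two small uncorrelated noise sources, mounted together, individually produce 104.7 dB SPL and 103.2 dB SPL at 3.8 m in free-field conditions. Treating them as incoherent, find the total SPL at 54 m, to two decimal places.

83.97 dB SPL

Combined at 3.8 m: 10·log₁₀(10^(104.7/10)+10^(103.2/10)) = 107.025 dB SPL.
Then apply −20·log₁₀(54/3.8) = -23.052 dB → 83.97 dB SPL.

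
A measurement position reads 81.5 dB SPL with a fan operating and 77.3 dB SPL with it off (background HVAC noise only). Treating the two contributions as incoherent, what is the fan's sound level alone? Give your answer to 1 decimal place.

Background correction is a power subtraction:
L_src = 10·log₁₀(10^(81.5/10) − 10^(77.3/10)) = 10·log₁₀(87550000) = 79.4 dB SPL.

79.4 dB SPL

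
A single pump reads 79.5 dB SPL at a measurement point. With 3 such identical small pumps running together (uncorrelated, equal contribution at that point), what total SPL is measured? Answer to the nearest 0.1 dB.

84.3 dB SPL

3 equal incoherent sources raise the level by 10·log₁₀(3) = 4.77 dB.
L_total = 79.5 + 4.77 = 84.3 dB SPL.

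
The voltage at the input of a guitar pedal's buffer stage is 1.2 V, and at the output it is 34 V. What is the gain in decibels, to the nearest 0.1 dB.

For a voltage ratio, dB = 20·log₁₀(V₂/V₁).
20·log₁₀(34/1.2) = 20·log₁₀(28.33) = 29.0 dB.

29.0 dB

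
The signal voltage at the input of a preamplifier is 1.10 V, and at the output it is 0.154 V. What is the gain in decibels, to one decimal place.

-17.1 dB

Voltage is an amplitude quantity, so gain = 20·log₁₀(V_out/V_in).
20·log₁₀(0.154/1.10) = 20·log₁₀(0.1400) = -17.1 dB.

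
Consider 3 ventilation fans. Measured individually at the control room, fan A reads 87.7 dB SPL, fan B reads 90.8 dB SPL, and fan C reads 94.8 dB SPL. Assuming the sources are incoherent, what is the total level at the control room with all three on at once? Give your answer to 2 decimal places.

Add the sources as powers (linear), then convert back to dB:
L_total = 10·log₁₀(10^(87.7/10) + 10^(90.8/10) + 10^(94.8/10)) = 10·log₁₀(4811000000) = 96.82 dB SPL.

96.82 dB SPL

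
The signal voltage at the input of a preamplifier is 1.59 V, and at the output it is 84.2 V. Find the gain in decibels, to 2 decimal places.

Voltage is an amplitude quantity, so gain = 20·log₁₀(V_out/V_in).
20·log₁₀(84.2/1.59) = 20·log₁₀(52.96) = 34.48 dB.

34.48 dB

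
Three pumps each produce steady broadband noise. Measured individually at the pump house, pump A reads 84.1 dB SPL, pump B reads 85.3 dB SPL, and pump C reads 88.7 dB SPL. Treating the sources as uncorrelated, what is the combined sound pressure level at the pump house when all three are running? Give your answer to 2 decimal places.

Incoherent sources sum as intensities:
L_total = 10·log₁₀(10^(84.1/10) + 10^(85.3/10) + 10^(88.7/10)) = 10·log₁₀(1337000000) = 91.26 dB SPL.

91.26 dB SPL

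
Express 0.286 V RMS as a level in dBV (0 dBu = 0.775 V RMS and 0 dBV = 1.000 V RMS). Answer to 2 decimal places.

dBV = 20·log₁₀(V / 1.000 V).
20·log₁₀(0.286/1.000) = -10.87 dBV.

-10.87 dBV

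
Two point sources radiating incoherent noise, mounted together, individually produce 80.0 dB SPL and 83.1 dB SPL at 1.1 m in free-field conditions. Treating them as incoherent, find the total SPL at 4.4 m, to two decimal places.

72.79 dB SPL

Combined at 1.1 m: 10·log₁₀(10^(80.0/10)+10^(83.1/10)) = 84.831 dB SPL.
Then apply −20·log₁₀(4.4/1.1) = -12.041 dB → 72.79 dB SPL.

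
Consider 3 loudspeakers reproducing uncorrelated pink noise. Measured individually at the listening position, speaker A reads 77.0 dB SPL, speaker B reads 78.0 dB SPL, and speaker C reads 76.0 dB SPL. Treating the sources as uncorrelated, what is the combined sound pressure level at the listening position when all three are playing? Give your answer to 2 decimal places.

Add the sources as powers (linear), then convert back to dB:
L_total = 10·log₁₀(10^(77.0/10) + 10^(78.0/10) + 10^(76.0/10)) = 10·log₁₀(153000000) = 81.85 dB SPL.

81.85 dB SPL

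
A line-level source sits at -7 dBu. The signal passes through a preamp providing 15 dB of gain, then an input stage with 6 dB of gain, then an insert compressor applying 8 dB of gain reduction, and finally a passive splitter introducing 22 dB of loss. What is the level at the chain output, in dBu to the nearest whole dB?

-16 dBu

Gain stages sum in dB:
-7 + 15 + 6 − 8 − 22 = -16 dBu.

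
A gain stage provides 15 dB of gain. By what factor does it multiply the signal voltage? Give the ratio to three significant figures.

5.62

Voltage ratio = 10^(dB/20).
10^(15/20) = 10^(0.7500) = 5.62.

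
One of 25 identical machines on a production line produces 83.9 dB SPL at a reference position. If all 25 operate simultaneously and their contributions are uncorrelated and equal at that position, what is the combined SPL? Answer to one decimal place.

25 equal incoherent sources raise the level by 10·log₁₀(25) = 13.98 dB.
L_total = 83.9 + 13.98 = 97.9 dB SPL.

97.9 dB SPL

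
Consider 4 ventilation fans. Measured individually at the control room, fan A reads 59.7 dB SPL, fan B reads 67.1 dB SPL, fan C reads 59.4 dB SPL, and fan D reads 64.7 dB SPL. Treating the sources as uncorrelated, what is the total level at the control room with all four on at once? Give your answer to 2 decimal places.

69.95 dB SPL

Add the sources as powers (linear), then convert back to dB:
L_total = 10·log₁₀(10^(59.7/10) + 10^(67.1/10) + 10^(59.4/10) + 10^(64.7/10)) = 10·log₁₀(9884000) = 69.95 dB SPL.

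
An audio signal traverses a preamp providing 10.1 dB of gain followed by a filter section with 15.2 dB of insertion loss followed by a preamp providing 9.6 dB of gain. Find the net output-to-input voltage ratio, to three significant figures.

1.68

Net gain = 10.1 + (−15.2) + 9.6 = 4.5 dB.
Voltage ratio = 10^(4.5/20) = 1.68.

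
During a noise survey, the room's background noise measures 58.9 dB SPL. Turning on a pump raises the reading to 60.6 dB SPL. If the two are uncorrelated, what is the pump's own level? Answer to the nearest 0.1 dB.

55.7 dB SPL

Subtract intensities: L_src = 10·log₁₀(10^(L_total/10) − 10^(L_bg/10)).
L_src = 10·log₁₀(10^(60.6/10) − 10^(58.9/10)) = 10·log₁₀(371900) = 55.7 dB SPL.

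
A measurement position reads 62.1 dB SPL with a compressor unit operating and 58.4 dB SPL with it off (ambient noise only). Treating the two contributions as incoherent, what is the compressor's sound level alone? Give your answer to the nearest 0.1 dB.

59.7 dB SPL

Background correction is a power subtraction:
L_src = 10·log₁₀(10^(62.1/10) − 10^(58.4/10)) = 10·log₁₀(930000) = 59.7 dB SPL.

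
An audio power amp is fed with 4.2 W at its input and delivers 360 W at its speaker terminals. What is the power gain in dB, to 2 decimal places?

Power ratio → dB uses the 10·log₁₀ form:
10·log₁₀(360/4.2) = 10·log₁₀(85.71) = 19.33 dB.

19.33 dB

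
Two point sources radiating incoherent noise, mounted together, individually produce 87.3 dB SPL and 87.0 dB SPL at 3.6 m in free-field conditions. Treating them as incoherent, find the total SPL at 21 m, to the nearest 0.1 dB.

74.8 dB SPL

Combined at 3.6 m: 10·log₁₀(10^(87.3/10)+10^(87.0/10)) = 90.16 dB SPL.
Then apply −20·log₁₀(21/3.6) = -15.32 dB → 74.8 dB SPL.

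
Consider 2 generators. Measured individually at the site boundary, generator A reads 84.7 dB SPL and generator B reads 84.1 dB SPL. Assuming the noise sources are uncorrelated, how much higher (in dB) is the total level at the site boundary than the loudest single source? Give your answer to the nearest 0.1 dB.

Incoherent sources sum as intensities:
L_total = 10·log₁₀(10^(84.7/10) + 10^(84.1/10)) = 87.42 dB SPL.
Excess over the loudest (84.7 dB): 87.42 − 84.7 = 2.7 dB.

2.7 dB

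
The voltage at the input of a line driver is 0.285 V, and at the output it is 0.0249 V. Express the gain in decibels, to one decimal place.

-21.2 dB

Voltage ratio → dB uses the 20·log₁₀ form:
20·log₁₀(0.0249/0.285) = 20·log₁₀(0.08737) = -21.2 dB.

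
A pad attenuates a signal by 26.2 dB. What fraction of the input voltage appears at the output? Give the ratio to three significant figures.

0.0490

Voltage ratio = 10^(dB/20).
10^(-26.2/20) = 10^(-1.310) = 0.0490.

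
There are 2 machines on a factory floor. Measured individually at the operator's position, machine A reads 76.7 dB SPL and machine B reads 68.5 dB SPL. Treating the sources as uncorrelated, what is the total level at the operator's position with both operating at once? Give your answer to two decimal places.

Incoherent sources sum as intensities:
L_total = 10·log₁₀(10^(76.7/10) + 10^(68.5/10)) = 10·log₁₀(53850000) = 77.31 dB SPL.

77.31 dB SPL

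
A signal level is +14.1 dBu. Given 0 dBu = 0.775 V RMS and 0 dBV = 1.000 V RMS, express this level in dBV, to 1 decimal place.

The offset between the scales is 20·log₁₀(0.775/1.000) = −2.214 dB.
So dBV = +14.1 − 2.214 = +11.9 dBV.

+11.9 dBV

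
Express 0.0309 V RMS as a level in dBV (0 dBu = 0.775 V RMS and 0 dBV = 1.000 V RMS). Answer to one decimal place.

dBV = 20·log₁₀(V / 1.000 V).
20·log₁₀(0.0309/1.000) = -30.2 dBV.

-30.2 dBV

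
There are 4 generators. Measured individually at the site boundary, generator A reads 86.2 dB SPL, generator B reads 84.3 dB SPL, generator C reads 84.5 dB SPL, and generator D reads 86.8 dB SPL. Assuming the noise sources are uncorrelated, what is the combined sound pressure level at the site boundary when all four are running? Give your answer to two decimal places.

91.60 dB SPL

Add the sources as powers (linear), then convert back to dB:
L_total = 10·log₁₀(10^(86.2/10) + 10^(84.3/10) + 10^(84.5/10) + 10^(86.8/10)) = 10·log₁₀(1446000000) = 91.60 dB SPL.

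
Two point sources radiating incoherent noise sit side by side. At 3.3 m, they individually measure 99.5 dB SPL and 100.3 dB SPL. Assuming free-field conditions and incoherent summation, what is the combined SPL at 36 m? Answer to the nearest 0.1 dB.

Combined at 3.3 m: 10·log₁₀(10^(99.5/10)+10^(100.3/10)) = 102.93 dB SPL.
Then apply −20·log₁₀(36/3.3) = -20.76 dB → 82.2 dB SPL.

82.2 dB SPL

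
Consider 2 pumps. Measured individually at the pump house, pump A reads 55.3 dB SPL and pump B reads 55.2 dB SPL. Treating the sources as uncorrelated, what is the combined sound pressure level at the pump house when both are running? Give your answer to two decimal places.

Add the sources as powers (linear), then convert back to dB:
L_total = 10·log₁₀(10^(55.3/10) + 10^(55.2/10)) = 10·log₁₀(670000) = 58.26 dB SPL.

58.26 dB SPL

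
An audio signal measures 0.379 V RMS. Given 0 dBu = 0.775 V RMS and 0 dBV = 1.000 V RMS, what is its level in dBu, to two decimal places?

dBu = 20·log₁₀(V / 0.775 V).
20·log₁₀(0.379/0.775) = -6.21 dBu.

-6.21 dBu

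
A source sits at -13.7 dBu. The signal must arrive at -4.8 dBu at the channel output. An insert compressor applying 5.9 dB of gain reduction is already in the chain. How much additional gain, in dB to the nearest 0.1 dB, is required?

14.8 dB

The required make-up gain is the shortfall in the dB sum.
G = -4.8 − (-13.7) + 5.9 = 14.8 dB.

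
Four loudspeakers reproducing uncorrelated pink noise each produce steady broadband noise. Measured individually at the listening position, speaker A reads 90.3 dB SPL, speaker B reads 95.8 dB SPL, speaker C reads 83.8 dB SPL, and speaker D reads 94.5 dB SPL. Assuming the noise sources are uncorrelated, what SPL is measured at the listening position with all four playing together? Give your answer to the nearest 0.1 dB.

99.0 dB SPL

Uncorrelated sources add in intensity (power), not in dB.
L_total = 10·log₁₀(10^(90.3/10) + 10^(95.8/10) + 10^(83.8/10) + 10^(94.5/10)) = 10·log₁₀(7932000000) = 99.0 dB SPL.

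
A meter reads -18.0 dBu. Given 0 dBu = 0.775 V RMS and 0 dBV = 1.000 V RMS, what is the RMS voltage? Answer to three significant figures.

V = 0.775 V × 10^(-18.0/20).
= 0.775 × 0.1259 = 0.0976 V.

0.0976 V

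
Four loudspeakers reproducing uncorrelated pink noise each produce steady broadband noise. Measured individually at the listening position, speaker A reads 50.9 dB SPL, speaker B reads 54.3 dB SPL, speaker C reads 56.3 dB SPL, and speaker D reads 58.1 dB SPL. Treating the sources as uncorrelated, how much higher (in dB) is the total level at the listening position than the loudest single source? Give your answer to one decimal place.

3.6 dB

Incoherent sources sum as intensities:
L_total = 10·log₁₀(10^(50.9/10) + 10^(54.3/10) + 10^(56.3/10) + 10^(58.1/10)) = 61.66 dB SPL.
Excess over the loudest (58.1 dB): 61.66 − 58.1 = 3.6 dB.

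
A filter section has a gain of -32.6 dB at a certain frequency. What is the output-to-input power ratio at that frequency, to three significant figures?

0.000550

Power ratio = 10^(dB/10).
10^(-32.6/10) = 10^(-3.260) = 0.000550.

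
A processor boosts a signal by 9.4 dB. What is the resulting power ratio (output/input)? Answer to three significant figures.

8.71

Power ratio = 10^(dB/10).
10^(9.4/10) = 10^(0.9400) = 8.71.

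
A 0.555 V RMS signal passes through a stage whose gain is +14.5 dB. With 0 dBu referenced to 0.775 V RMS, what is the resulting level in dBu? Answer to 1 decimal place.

Input level: 20·log₁₀(0.555/0.775) = -2.90 dBu.
Output: -2.90 + 14.5 = +11.6 dBu.

+11.6 dBu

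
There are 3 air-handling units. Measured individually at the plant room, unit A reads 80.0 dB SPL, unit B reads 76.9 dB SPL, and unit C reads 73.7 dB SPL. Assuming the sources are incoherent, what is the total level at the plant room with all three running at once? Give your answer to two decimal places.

Uncorrelated sources add in intensity (power), not in dB.
L_total = 10·log₁₀(10^(80.0/10) + 10^(76.9/10) + 10^(73.7/10)) = 10·log₁₀(172400000) = 82.37 dB SPL.

82.37 dB SPL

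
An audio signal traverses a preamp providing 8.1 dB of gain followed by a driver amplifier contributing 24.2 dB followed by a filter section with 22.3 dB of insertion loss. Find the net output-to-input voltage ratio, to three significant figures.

Net gain = 8.1 + 24.2 + (−22.3) = 10.0 dB.
Voltage ratio = 10^(10.0/20) = 3.16.

3.16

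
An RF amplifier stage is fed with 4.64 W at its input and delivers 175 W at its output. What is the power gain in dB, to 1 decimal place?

15.8 dB

Power is a power quantity, so gain = 10·log₁₀(P_out/P_in).
10·log₁₀(175/4.64) = 10·log₁₀(37.72) = 15.8 dB.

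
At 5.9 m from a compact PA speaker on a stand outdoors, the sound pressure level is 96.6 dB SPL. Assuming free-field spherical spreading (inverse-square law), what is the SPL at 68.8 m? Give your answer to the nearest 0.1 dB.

75.3 dB SPL

For a point source in a free field, ΔL = −20·log₁₀(d₂/d₁).
ΔL = −20·log₁₀(68.8/5.9) = -21.33 dB, so L₂ = 96.6 + (-21.33) = 75.3 dB SPL.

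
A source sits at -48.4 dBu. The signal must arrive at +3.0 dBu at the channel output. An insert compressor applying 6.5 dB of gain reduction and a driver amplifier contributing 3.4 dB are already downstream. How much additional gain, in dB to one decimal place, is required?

The required make-up gain is the shortfall in the dB sum.
G = +3.0 − (-48.4) + 6.5 − 3.4 = 54.5 dB.

54.5 dB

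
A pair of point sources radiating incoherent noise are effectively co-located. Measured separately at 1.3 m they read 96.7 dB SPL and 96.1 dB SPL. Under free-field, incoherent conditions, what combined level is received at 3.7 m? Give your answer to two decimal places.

Combined at 1.3 m: 10·log₁₀(10^(96.7/10)+10^(96.1/10)) = 99.421 dB SPL.
Then apply −20·log₁₀(3.7/1.3) = -9.085 dB → 90.34 dB SPL.

90.34 dB SPL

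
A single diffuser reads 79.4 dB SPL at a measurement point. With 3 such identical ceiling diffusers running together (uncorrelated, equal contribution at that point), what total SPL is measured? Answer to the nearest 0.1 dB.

84.2 dB SPL

3 equal incoherent sources raise the level by 10·log₁₀(3) = 4.77 dB.
L_total = 79.4 + 4.77 = 84.2 dB SPL.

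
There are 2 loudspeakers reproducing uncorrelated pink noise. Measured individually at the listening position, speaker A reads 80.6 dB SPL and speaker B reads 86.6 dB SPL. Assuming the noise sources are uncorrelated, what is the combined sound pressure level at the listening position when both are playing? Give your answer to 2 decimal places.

Uncorrelated sources add in intensity (power), not in dB.
L_total = 10·log₁₀(10^(80.6/10) + 10^(86.6/10)) = 10·log₁₀(571900000) = 87.57 dB SPL.

87.57 dB SPL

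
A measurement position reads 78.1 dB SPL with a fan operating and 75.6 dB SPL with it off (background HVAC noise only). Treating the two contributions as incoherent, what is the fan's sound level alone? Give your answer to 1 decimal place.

Remove the background by subtracting linear intensities:
L_src = 10·log₁₀(10^(78.1/10) − 10^(75.6/10)) = 10·log₁₀(28260000) = 74.5 dB SPL.

74.5 dB SPL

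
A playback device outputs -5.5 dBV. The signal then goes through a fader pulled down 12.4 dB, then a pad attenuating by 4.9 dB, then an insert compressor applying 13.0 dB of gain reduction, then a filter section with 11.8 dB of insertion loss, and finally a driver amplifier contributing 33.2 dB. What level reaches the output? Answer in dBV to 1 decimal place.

-14.4 dBV

Cascaded gains and losses add directly in dB.
-5.5 − 12.4 − 4.9 − 13.0 − 11.8 + 33.2 = -14.4 dBV.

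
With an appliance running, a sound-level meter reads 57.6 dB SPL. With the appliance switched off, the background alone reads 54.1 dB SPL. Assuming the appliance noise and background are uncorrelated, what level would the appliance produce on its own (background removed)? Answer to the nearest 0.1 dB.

Subtract intensities: L_src = 10·log₁₀(10^(L_total/10) − 10^(L_bg/10)).
L_src = 10·log₁₀(10^(57.6/10) − 10^(54.1/10)) = 10·log₁₀(318400) = 55.0 dB SPL.

55.0 dB SPL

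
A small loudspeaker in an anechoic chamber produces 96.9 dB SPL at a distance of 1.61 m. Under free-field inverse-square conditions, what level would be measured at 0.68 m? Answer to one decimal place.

Inverse-square spreading gives ΔL = −20·log₁₀(d₂/d₁).
ΔL = −20·log₁₀(0.68/1.61) = 7.49 dB, so L₂ = 96.9 + (7.49) = 104.4 dB SPL.

104.4 dB SPL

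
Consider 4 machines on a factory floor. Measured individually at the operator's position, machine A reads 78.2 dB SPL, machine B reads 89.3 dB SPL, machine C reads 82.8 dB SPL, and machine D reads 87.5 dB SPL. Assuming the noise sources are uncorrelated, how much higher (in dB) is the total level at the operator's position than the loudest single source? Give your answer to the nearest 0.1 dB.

2.9 dB

Incoherent sources sum as intensities:
L_total = 10·log₁₀(10^(78.2/10) + 10^(89.3/10) + 10^(82.8/10) + 10^(87.5/10)) = 92.23 dB SPL.
Excess over the loudest (89.3 dB): 92.23 − 89.3 = 2.9 dB.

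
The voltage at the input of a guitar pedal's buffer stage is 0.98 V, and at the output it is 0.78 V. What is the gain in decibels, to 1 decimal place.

-2.0 dB

Voltage is an amplitude quantity, so gain = 20·log₁₀(V_out/V_in).
20·log₁₀(0.78/0.98) = 20·log₁₀(0.7959) = -2.0 dB.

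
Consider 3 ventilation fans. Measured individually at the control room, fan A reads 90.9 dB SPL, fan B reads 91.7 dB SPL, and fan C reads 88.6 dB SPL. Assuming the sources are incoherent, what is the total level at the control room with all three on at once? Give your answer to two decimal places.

Incoherent sources sum as intensities:
L_total = 10·log₁₀(10^(90.9/10) + 10^(91.7/10) + 10^(88.6/10)) = 10·log₁₀(3434000000) = 95.36 dB SPL.

95.36 dB SPL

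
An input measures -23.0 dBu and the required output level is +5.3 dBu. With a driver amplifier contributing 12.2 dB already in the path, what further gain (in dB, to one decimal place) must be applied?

The required make-up gain is the shortfall in the dB sum.
G = +5.3 − (-23.0) − 12.2 = 16.1 dB.

16.1 dB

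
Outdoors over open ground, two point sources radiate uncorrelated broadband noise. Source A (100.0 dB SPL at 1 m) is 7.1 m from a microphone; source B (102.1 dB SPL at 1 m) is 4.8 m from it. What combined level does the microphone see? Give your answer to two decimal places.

At the listener: L_A = 100.0 − 20·log₁₀(7.1) = 82.975 dB; L_B = 102.1 − 20·log₁₀(4.8) = 88.475 dB.
Combined: 10·log₁₀(10^(82.975/10)+10^(88.475/10)) = 89.55 dB SPL.

89.55 dB SPL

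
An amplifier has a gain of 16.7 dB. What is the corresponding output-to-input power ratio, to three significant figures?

46.8

Power ratio = 10^(dB/10).
10^(16.7/10) = 10^(1.670) = 46.8.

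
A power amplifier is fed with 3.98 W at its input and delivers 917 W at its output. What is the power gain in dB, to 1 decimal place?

Power is a power quantity, so gain = 10·log₁₀(P_out/P_in).
10·log₁₀(917/3.98) = 10·log₁₀(230.4) = 23.6 dB.

23.6 dB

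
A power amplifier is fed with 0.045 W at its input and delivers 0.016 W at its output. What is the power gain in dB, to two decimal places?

-4.49 dB

Power ratio → dB uses the 10·log₁₀ form:
10·log₁₀(0.016/0.045) = 10·log₁₀(0.3556) = -4.49 dB.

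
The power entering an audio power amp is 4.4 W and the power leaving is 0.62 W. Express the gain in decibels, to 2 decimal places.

-8.51 dB

For a power ratio, dB = 10·log₁₀(P₂/P₁).
10·log₁₀(0.62/4.4) = 10·log₁₀(0.1409) = -8.51 dB.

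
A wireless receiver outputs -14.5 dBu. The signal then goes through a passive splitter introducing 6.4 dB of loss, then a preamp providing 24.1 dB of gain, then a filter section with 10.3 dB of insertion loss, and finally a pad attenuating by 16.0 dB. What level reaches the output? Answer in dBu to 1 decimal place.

Cascaded gains and losses add directly in dB.
-14.5 − 6.4 + 24.1 − 10.3 − 16.0 = -23.1 dBu.

-23.1 dBu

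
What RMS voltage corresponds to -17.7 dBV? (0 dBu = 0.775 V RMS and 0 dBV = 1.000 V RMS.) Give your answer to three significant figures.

V = 1.000 V × 10^(-17.7/20).
= 1.000 × 0.1303 = 0.130 V.

0.130 V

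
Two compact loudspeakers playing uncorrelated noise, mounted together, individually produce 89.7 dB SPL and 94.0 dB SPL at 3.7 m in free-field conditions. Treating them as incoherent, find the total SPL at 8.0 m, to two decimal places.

Combined at 3.7 m: 10·log₁₀(10^(89.7/10)+10^(94.0/10)) = 95.372 dB SPL.
Then apply −20·log₁₀(8.0/3.7) = -6.698 dB → 88.67 dB SPL.

88.67 dB SPL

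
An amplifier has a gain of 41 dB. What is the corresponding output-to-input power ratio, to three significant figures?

12600

Power ratio = 10^(dB/10).
10^(41/10) = 10^(4.100) = 12600.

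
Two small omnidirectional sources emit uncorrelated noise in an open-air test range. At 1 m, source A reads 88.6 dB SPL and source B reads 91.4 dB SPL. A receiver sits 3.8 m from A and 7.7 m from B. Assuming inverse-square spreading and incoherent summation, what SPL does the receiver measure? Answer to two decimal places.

78.66 dB SPL

At the listener: L_A = 88.6 − 20·log₁₀(3.8) = 77.004 dB; L_B = 91.4 − 20·log₁₀(7.7) = 73.670 dB.
Combined: 10·log₁₀(10^(77.004/10)+10^(73.670/10)) = 78.66 dB SPL.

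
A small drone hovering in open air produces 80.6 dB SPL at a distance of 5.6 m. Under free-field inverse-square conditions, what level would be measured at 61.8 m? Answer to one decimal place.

Inverse-square spreading gives ΔL = −20·log₁₀(d₂/d₁).
ΔL = −20·log₁₀(61.8/5.6) = -20.86 dB, so L₂ = 80.6 + (-20.86) = 59.7 dB SPL.

59.7 dB SPL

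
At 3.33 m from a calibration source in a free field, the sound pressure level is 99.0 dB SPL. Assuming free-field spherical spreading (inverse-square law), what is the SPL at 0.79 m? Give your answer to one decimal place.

Inverse-square spreading gives ΔL = −20·log₁₀(d₂/d₁).
ΔL = −20·log₁₀(0.79/3.33) = 12.50 dB, so L₂ = 99.0 + (12.50) = 111.5 dB SPL.

111.5 dB SPL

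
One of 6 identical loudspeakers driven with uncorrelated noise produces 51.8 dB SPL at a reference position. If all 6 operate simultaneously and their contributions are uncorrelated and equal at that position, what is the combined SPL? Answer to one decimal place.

6 equal incoherent sources raise the level by 10·log₁₀(6) = 7.78 dB.
L_total = 51.8 + 7.78 = 59.6 dB SPL.

59.6 dB SPL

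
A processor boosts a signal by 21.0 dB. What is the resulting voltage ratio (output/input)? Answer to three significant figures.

11.2

Voltage ratio = 10^(dB/20).
10^(21.0/20) = 10^(1.050) = 11.2.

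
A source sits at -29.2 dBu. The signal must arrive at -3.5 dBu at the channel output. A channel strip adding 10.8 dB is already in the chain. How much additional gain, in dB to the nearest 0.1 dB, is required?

14.9 dB

The required make-up gain is the shortfall in the dB sum.
G = -3.5 − (-29.2) − 10.8 = 14.9 dB.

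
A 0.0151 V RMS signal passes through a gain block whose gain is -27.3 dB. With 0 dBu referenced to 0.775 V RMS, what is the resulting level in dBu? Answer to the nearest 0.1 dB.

-61.5 dBu

Input level: 20·log₁₀(0.0151/0.775) = -34.21 dBu.
Output: -34.21 − 27.3 = -61.5 dBu.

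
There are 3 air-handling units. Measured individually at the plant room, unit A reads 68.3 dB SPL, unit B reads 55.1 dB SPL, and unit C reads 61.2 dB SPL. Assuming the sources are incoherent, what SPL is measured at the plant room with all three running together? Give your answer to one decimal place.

Add the sources as powers (linear), then convert back to dB:
L_total = 10·log₁₀(10^(68.3/10) + 10^(55.1/10) + 10^(61.2/10)) = 10·log₁₀(8403000) = 69.2 dB SPL.

69.2 dB SPL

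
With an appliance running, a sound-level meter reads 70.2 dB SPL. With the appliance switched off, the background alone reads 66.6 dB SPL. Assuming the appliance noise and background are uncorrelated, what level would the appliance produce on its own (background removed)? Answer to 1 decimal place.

67.7 dB SPL

Background correction is a power subtraction:
L_src = 10·log₁₀(10^(70.2/10) − 10^(66.6/10)) = 10·log₁₀(5900000) = 67.7 dB SPL.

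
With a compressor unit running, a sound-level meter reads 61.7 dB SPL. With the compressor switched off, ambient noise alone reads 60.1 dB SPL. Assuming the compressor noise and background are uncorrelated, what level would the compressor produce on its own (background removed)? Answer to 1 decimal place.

Background correction is a power subtraction:
L_src = 10·log₁₀(10^(61.7/10) − 10^(60.1/10)) = 10·log₁₀(455800) = 56.6 dB SPL.

56.6 dB SPL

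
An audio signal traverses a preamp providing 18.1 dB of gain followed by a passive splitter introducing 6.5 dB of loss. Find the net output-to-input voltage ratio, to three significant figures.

3.80

Net gain = 18.1 + (−6.5) = 11.6 dB.
Voltage ratio = 10^(11.6/20) = 3.80.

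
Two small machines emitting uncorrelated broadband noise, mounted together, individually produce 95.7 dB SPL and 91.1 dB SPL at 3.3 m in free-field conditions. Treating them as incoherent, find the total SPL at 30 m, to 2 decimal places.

77.82 dB SPL

Combined at 3.3 m: 10·log₁₀(10^(95.7/10)+10^(91.1/10)) = 96.993 dB SPL.
Then apply −20·log₁₀(30/3.3) = -19.172 dB → 77.82 dB SPL.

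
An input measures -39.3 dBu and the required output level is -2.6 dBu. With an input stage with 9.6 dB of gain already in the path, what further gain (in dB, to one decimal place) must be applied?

The required make-up gain is the shortfall in the dB sum.
G = -2.6 − (-39.3) − 9.6 = 27.1 dB.

27.1 dB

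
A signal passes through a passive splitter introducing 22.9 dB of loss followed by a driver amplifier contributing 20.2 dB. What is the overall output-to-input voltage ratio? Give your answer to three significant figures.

0.733

Net gain = (−22.9) + 20.2 = -2.7 dB.
Voltage ratio = 10^(-2.7/20) = 0.733.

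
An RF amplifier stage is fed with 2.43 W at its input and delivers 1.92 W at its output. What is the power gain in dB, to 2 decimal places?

-1.02 dB

Power is a power quantity, so gain = 10·log₁₀(P_out/P_in).
10·log₁₀(1.92/2.43) = 10·log₁₀(0.7901) = -1.02 dB.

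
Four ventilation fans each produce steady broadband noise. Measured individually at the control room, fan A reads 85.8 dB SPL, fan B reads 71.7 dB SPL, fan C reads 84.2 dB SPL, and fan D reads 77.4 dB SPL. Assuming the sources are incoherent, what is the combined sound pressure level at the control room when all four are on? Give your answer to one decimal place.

88.5 dB SPL

Incoherent sources sum as intensities:
L_total = 10·log₁₀(10^(85.8/10) + 10^(71.7/10) + 10^(84.2/10) + 10^(77.4/10)) = 10·log₁₀(713000000) = 88.5 dB SPL.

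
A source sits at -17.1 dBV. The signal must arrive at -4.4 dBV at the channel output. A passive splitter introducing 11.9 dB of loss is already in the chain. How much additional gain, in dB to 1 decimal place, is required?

The required make-up gain is the shortfall in the dB sum.
G = -4.4 − (-17.1) + 11.9 = 24.6 dB.

24.6 dB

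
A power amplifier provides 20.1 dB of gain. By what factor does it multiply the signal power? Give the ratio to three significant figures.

102

Power ratio = 10^(dB/10).
10^(20.1/10) = 10^(2.010) = 102.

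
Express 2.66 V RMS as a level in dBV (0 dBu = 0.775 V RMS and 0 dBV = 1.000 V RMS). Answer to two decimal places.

+8.50 dBV

dBV = 20·log₁₀(V / 1.000 V).
20·log₁₀(2.66/1.000) = +8.50 dBV.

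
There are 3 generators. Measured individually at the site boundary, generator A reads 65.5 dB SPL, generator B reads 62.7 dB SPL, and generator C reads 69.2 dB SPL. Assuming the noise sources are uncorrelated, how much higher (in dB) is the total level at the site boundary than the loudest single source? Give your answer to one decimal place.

Uncorrelated sources add in intensity (power), not in dB.
L_total = 10·log₁₀(10^(65.5/10) + 10^(62.7/10) + 10^(69.2/10)) = 71.38 dB SPL.
Excess over the loudest (69.2 dB): 71.38 − 69.2 = 2.2 dB.

2.2 dB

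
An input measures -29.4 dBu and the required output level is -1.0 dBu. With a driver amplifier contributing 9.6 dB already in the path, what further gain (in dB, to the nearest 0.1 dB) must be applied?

18.8 dB

The required make-up gain is the shortfall in the dB sum.
G = -1.0 − (-29.4) − 9.6 = 18.8 dB.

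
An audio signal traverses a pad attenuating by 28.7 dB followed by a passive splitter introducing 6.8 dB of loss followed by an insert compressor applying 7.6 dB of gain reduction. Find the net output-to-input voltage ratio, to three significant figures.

Net gain = (−28.7) + (−6.8) + (−7.6) = -43.1 dB.
Voltage ratio = 10^(-43.1/20) = 0.00700.

0.00700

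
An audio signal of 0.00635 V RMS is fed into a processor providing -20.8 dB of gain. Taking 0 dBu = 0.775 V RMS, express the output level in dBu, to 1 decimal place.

-62.5 dBu

Input level: 20·log₁₀(0.00635/0.775) = -41.73 dBu.
Output: -41.73 − 20.8 = -62.5 dBu.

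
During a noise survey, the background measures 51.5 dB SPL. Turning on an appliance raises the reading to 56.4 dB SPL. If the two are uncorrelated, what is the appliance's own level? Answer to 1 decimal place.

54.7 dB SPL

Subtract intensities: L_src = 10·log₁₀(10^(L_total/10) − 10^(L_bg/10)).
L_src = 10·log₁₀(10^(56.4/10) − 10^(51.5/10)) = 10·log₁₀(295300) = 54.7 dB SPL.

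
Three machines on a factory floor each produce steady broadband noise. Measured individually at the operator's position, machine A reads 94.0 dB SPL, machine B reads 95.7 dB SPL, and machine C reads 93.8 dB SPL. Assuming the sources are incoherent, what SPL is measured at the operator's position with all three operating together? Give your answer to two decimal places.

Incoherent sources sum as intensities:
L_total = 10·log₁₀(10^(94.0/10) + 10^(95.7/10) + 10^(93.8/10)) = 10·log₁₀(8626000000) = 99.36 dB SPL.

99.36 dB SPL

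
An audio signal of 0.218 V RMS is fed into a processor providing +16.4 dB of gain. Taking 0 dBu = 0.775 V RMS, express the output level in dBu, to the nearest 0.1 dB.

+5.4 dBu

Input level: 20·log₁₀(0.218/0.775) = -11.02 dBu.
Output: -11.02 + 16.4 = +5.4 dBu.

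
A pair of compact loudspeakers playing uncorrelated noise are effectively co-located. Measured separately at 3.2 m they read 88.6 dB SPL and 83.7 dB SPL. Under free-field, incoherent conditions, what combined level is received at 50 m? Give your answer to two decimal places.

65.94 dB SPL

Combined at 3.2 m: 10·log₁₀(10^(88.6/10)+10^(83.7/10)) = 89.818 dB SPL.
Then apply −20·log₁₀(50/3.2) = -23.876 dB → 65.94 dB SPL.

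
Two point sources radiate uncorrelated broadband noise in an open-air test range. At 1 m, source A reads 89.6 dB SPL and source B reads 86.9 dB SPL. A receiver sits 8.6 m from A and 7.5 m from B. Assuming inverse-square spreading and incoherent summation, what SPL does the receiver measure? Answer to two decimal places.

At the listener: L_A = 89.6 − 20·log₁₀(8.6) = 70.910 dB; L_B = 86.9 − 20·log₁₀(7.5) = 69.399 dB.
Combined: 10·log₁₀(10^(70.910/10)+10^(69.399/10)) = 73.23 dB SPL.

73.23 dB SPL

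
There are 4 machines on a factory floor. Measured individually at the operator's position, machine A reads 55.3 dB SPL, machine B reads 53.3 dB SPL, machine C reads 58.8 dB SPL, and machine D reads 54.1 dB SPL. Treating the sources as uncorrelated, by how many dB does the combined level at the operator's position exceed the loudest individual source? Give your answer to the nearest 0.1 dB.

Incoherent sources sum as intensities:
L_total = 10·log₁₀(10^(55.3/10) + 10^(53.3/10) + 10^(58.8/10) + 10^(54.1/10)) = 61.95 dB SPL.
Excess over the loudest (58.8 dB): 61.95 − 58.8 = 3.2 dB.

3.2 dB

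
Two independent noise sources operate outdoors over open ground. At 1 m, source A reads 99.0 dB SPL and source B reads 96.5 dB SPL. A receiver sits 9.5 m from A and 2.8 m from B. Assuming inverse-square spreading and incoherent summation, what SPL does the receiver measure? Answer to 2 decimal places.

At the listener: L_A = 99.0 − 20·log₁₀(9.5) = 79.446 dB; L_B = 96.5 − 20·log₁₀(2.8) = 87.557 dB.
Combined: 10·log₁₀(10^(79.446/10)+10^(87.557/10)) = 88.18 dB SPL.

88.18 dB SPL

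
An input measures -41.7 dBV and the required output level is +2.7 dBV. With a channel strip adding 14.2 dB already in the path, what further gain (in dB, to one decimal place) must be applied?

The required make-up gain is the shortfall in the dB sum.
G = +2.7 − (-41.7) − 14.2 = 30.2 dB.

30.2 dB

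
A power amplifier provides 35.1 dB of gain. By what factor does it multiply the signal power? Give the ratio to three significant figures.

3240

Power ratio = 10^(dB/10).
10^(35.1/10) = 10^(3.510) = 3240.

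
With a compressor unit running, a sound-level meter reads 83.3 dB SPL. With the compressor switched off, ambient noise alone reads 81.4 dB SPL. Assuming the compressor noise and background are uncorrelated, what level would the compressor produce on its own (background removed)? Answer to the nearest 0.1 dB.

Remove the background by subtracting linear intensities:
L_src = 10·log₁₀(10^(83.3/10) − 10^(81.4/10)) = 10·log₁₀(75760000) = 78.8 dB SPL.

78.8 dB SPL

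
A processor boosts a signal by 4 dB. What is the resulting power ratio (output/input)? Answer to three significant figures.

2.51

Power ratio = 10^(dB/10).
10^(4/10) = 10^(0.4000) = 2.51.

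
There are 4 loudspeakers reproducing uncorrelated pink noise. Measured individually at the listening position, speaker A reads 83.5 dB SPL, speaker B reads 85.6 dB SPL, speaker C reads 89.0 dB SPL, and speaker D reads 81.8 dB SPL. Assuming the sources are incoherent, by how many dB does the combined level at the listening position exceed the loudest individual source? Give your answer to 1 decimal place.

2.9 dB

Uncorrelated sources add in intensity (power), not in dB.
L_total = 10·log₁₀(10^(83.5/10) + 10^(85.6/10) + 10^(89.0/10) + 10^(81.8/10)) = 91.85 dB SPL.
Excess over the loudest (89.0 dB): 91.85 − 89.0 = 2.9 dB.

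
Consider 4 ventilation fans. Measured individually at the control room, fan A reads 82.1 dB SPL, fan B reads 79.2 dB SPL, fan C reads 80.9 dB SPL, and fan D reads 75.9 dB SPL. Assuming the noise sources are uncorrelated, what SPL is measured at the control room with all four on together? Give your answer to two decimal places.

Uncorrelated sources add in intensity (power), not in dB.
L_total = 10·log₁₀(10^(82.1/10) + 10^(79.2/10) + 10^(80.9/10) + 10^(75.9/10)) = 10·log₁₀(407300000) = 86.10 dB SPL.

86.10 dB SPL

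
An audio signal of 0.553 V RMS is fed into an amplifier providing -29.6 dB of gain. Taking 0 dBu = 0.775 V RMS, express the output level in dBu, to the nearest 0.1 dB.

-32.5 dBu

Input level: 20·log₁₀(0.553/0.775) = -2.93 dBu.
Output: -2.93 − 29.6 = -32.5 dBu.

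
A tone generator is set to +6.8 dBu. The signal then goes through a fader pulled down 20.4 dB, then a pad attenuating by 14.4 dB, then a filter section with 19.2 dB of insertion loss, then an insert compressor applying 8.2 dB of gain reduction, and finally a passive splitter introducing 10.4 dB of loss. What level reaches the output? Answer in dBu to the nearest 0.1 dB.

In dB, series stages simply add:
+6.8 − 20.4 − 14.4 − 19.2 − 8.2 − 10.4 = -65.8 dBu.

-65.8 dBu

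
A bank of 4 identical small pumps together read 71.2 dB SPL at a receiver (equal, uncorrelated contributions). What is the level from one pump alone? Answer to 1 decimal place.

4 equal incoherent sources add 10·log₁₀(4) = 6.02 dB over one source.
L_one = 71.2 − 6.02 = 65.2 dB SPL.

65.2 dB SPL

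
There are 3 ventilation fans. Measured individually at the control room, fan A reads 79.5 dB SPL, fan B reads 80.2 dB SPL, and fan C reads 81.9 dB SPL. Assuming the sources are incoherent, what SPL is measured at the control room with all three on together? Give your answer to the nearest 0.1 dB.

85.4 dB SPL

Add the sources as powers (linear), then convert back to dB:
L_total = 10·log₁₀(10^(79.5/10) + 10^(80.2/10) + 10^(81.9/10)) = 10·log₁₀(348700000) = 85.4 dB SPL.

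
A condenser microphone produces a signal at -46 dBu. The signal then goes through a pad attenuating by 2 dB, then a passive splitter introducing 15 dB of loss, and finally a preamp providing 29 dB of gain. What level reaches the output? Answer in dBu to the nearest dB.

Gain stages sum in dB:
-46 − 2 − 15 + 29 = -34 dBu.

-34 dBu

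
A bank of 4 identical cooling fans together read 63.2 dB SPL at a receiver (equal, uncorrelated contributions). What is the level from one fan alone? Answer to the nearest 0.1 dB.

57.2 dB SPL

4 equal incoherent sources add 10·log₁₀(4) = 6.02 dB over one source.
L_one = 63.2 − 6.02 = 57.2 dB SPL.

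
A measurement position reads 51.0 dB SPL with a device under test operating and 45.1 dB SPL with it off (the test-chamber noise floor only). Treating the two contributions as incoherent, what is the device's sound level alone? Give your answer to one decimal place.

49.7 dB SPL

Remove the background by subtracting linear intensities:
L_src = 10·log₁₀(10^(51.0/10) − 10^(45.1/10)) = 10·log₁₀(93530) = 49.7 dB SPL.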